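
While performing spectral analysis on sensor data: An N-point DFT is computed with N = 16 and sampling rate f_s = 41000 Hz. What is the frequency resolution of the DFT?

DFT frequency resolution = f_s / N
= 41000 / 16 = 5125/2 Hz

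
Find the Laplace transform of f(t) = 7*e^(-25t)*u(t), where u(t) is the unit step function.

Standard Laplace transform pair:
e^(-at)*u(t) <-> 1/(s+a)
With a = 25: L{7*e^(-25t)*u(t)} = 7/(s+25), ROC: Re(s) > -25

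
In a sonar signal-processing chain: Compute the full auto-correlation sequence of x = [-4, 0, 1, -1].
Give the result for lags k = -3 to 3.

r_xx[k] = sum_m x[m]*x[m+k], indexed from 0, for k = -3 to 3:
  r_xx[-3] = x[3]*x[0] = 4
  r_xx[-2] = x[2]*x[0] + x[3]*x[1] = -4
  r_xx[-1] = x[1]*x[0] + x[2]*x[1] + x[3]*x[2] = -1
  r_xx[0] = x[0]*x[0] + x[1]*x[1] + x[2]*x[2] + x[3]*x[3] = 18
  r_xx[1] = x[0]*x[1] + x[1]*x[2] + x[2]*x[3] = -1
  r_xx[2] = x[0]*x[2] + x[1]*x[3] = -4
  r_xx[3] = x[0]*x[3] = 4
r_xx = [4, -4, -1, 18, -1, -4, 4]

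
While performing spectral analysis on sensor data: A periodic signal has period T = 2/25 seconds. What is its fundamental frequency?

The fundamental frequency is the reciprocal of the period.
f = 1/T = 1/(2/25) = 25/2 Hz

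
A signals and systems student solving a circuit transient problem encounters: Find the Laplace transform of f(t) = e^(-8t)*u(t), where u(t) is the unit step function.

Standard Laplace transform pair:
e^(-at)*u(t) <-> 1/(s+a)
With a = 8: L{e^(-8t)*u(t)} = 1/(s+8), ROC: Re(s) > -8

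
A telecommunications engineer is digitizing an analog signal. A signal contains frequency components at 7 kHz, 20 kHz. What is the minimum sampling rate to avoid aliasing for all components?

The highest frequency component is f_max = 20 kHz.
Nyquist rate = 2 * f_max = 2 * 20 kHz = 40 kHz.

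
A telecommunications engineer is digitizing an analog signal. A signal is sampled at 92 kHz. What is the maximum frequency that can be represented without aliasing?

The maximum frequency that can be represented without aliasing
is the Nyquist frequency: f_max = f_s / 2 = 92 kHz / 2 = 46 kHz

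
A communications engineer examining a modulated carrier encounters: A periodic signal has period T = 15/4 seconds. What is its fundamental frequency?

The fundamental frequency is the reciprocal of the period.
f = 1/T = 1/(15/4) = 4/15 Hz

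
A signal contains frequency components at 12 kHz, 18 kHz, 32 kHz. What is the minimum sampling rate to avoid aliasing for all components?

The highest frequency component is f_max = 32 kHz.
Nyquist rate = 2 * f_max = 2 * 32 kHz = 64 kHz.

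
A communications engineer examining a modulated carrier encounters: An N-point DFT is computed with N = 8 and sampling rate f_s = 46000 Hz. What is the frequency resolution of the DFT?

DFT frequency resolution = f_s / N
= 46000 / 8 = 5750 Hz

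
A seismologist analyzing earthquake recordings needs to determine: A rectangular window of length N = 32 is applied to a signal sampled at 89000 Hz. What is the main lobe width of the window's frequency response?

For a rectangular window of length N,
the main lobe width in frequency is 2*f_s/N.
= 2*89000/32 = 11125/2 Hz
This determines the minimum frequency separation for resolving two sinusoids.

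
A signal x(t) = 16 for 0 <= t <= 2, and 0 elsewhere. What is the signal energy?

Energy = integral of |x(t)|^2 dt over the signal duration
= 16^2 * 2 = 256 * 2 = 512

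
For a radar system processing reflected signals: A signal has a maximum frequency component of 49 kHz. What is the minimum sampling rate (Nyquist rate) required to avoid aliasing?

By the Nyquist-Shannon sampling theorem,
the minimum sampling rate (Nyquist rate) must be at least 2 * f_max.
Nyquist rate = 2 * 49 kHz = 98 kHz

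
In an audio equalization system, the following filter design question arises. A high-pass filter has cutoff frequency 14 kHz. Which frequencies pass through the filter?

A high-pass filter passes all frequencies above the cutoff frequency 14 kHz and attenuates lower frequencies.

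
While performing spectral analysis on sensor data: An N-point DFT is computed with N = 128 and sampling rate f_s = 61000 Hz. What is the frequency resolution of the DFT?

DFT frequency resolution = f_s / N
= 61000 / 128 = 7625/16 Hz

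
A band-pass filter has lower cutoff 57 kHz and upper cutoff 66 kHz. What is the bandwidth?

Bandwidth = f_high - f_low
= 66 kHz - 57 kHz = 9 kHz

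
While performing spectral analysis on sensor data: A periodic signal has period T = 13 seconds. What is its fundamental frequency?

The fundamental frequency is the reciprocal of the period.
f = 1/T = 1/(13) = 1/13 Hz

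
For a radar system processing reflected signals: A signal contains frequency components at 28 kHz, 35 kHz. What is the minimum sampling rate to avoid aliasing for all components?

The highest frequency component is f_max = 35 kHz.
Nyquist rate = 2 * f_max = 2 * 35 kHz = 70 kHz.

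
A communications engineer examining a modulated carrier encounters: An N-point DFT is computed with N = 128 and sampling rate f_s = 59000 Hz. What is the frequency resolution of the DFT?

DFT frequency resolution = f_s / N
= 59000 / 128 = 7375/16 Hz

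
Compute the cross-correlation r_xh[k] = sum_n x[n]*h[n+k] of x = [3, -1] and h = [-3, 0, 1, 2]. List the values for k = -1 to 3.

Both sequences indexed from 0 and zero outside their support.
Lags with overlap: k = -1 to 3.
  r_xh[-1] = x[1]*h[0] = 3
  r_xh[0] = x[0]*h[0] + x[1]*h[1] = -9
  r_xh[1] = x[0]*h[1] + x[1]*h[2] = -1
  r_xh[2] = x[0]*h[2] + x[1]*h[3] = 1
  r_xh[3] = x[0]*h[3] = 6
r_xh = [3, -9, -1, 1, 6] (for k = -1, ..., 3)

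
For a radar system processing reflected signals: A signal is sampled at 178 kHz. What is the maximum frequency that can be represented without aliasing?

The maximum frequency that can be represented without aliasing
is the Nyquist frequency: f_max = f_s / 2 = 178 kHz / 2 = 89 kHz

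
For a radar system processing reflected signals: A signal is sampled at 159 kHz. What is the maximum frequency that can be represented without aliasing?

The maximum frequency that can be represented without aliasing
is the Nyquist frequency: f_max = f_s / 2 = 159 kHz / 2 = 159/2 kHz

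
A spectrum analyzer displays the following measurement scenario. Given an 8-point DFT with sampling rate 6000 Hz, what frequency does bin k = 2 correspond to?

The frequency of DFT bin k is: f_k = k * f_s / N
f_2 = 2 * 6000 / 8 = 1500 Hz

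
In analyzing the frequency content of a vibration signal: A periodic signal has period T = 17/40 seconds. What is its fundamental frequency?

The fundamental frequency is the reciprocal of the period.
f = 1/T = 1/(17/40) = 40/17 Hz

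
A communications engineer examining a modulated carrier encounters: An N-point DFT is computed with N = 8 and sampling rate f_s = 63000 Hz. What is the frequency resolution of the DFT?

DFT frequency resolution = f_s / N
= 63000 / 8 = 7875 Hz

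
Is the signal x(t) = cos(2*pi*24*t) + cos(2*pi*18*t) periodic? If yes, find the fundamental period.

f1 = 24 Hz, f2 = 18 Hz
Period T1 = 1/24, T2 = 1/18
Ratio T1/T2 = 18/24, which is rational.
The signal is periodic with fundamental period T = 1/GCD(24,18) = 1/6 s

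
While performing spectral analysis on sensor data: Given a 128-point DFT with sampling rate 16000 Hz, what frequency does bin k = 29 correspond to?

The frequency of DFT bin k is: f_k = k * f_s / N
f_29 = 29 * 16000 / 128 = 3625 Hz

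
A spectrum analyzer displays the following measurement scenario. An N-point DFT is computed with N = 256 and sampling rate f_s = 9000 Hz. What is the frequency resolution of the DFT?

DFT frequency resolution = f_s / N
= 9000 / 256 = 1125/32 Hz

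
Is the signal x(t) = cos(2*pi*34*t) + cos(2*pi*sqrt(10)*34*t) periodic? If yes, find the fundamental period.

f1 = 34 Hz, f2 = 34*sqrt(10) Hz
Ratio f2/f1 = sqrt(10), which is irrational.
Since the frequency ratio is irrational, no common period exists.
The signal is not periodic.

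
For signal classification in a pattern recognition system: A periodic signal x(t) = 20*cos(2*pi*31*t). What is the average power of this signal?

Average power of A*cos(wt) is A^2/2.
P = 20^2 / 2 = 400/2 = 200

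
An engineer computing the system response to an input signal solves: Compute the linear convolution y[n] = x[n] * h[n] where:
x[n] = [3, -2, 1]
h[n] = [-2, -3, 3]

y[n] = sum_k x[k]*h[n-k]. Output length = len(x) + len(h) - 1 = 3 + 3 - 1 = 5.
y[0] = 3*-2 = -6
y[1] = -2*-2 + 3*-3 = -5
y[2] = 1*-2 + -2*-3 + 3*3 = 13
y[3] = 1*-3 + -2*3 = -9
y[4] = 1*3 = 3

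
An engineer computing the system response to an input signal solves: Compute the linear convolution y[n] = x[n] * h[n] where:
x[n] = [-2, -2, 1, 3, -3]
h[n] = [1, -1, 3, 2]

y[n] = sum_k x[k]*h[n-k]. Output length = len(x) + len(h) - 1 = 5 + 4 - 1 = 8.
y[0] = -2*1 = -2
y[1] = -2*1 + -2*-1 = 0
y[2] = 1*1 + -2*-1 + -2*3 = -3
y[3] = 3*1 + 1*-1 + -2*3 + -2*2 = -8
y[4] = -3*1 + 3*-1 + 1*3 + -2*2 = -7
y[5] = -3*-1 + 3*3 + 1*2 = 14
y[6] = -3*3 + 3*2 = -3
y[7] = -3*2 = -6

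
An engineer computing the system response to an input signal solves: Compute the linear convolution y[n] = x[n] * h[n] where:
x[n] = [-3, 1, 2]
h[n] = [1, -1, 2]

y[n] = sum_k x[k]*h[n-k]. Output length = len(x) + len(h) - 1 = 3 + 3 - 1 = 5.
y[0] = -3*1 = -3
y[1] = 1*1 + -3*-1 = 4
y[2] = 2*1 + 1*-1 + -3*2 = -5
y[3] = 2*-1 + 1*2 = 0
y[4] = 2*2 = 4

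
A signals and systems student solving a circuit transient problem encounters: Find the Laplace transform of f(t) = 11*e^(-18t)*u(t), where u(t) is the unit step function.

Standard Laplace transform pair:
e^(-at)*u(t) <-> 1/(s+a)
With a = 18: L{11*e^(-18t)*u(t)} = 11/(s+18), ROC: Re(s) > -18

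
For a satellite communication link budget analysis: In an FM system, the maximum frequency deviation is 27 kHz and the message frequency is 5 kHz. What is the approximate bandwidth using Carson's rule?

Carson's rule: BW = 2*(delta_f + f_m)
= 2*(27 + 5) kHz = 64 kHz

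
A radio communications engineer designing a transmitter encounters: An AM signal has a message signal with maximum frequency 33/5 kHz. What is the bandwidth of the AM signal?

In AM (double-sideband), the bandwidth is twice the message frequency.
BW = 2 * f_m = 2 * 33/5 kHz = 66/5 kHz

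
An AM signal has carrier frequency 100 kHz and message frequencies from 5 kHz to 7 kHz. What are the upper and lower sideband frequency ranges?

Upper sideband (USB) = fc + [fm_low, fm_high] = 100 + [5, 7] = [105, 107] kHz
Lower sideband (LSB) = fc - [fm_high, fm_low] = 100 - [7, 5] = [93, 95] kHz
Total occupied spectrum: 93 kHz to 107 kHz (plus carrier at 100 kHz)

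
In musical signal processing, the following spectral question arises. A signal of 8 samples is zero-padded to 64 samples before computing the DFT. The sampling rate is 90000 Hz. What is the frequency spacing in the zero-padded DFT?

Original DFT: N = 8, resolution = f_s/N = 90000/8 = 11250 Hz
Zero-padded DFT: N = 64, resolution = f_s/N = 90000/64 = 5625/4 Hz
Zero-padding interpolates the spectrum (finer frequency grid)
but does NOT improve the true spectral resolution (ability to resolve close frequencies).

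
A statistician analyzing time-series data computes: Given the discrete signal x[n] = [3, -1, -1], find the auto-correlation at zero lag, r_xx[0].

The auto-correlation at zero lag r_xx[0] equals the signal energy.
r_xx[0] = sum of x[n]^2 = 3^2 + (-1)^2 + (-1)^2
= 9 + 1 + 1 = 11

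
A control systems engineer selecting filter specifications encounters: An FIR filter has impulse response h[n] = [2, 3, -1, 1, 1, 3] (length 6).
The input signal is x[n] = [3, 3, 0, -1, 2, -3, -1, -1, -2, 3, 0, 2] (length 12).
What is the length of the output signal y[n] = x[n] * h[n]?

For linear convolution, the output length is:
len(y) = len(x) + len(h) - 1 = 12 + 6 - 1 = 17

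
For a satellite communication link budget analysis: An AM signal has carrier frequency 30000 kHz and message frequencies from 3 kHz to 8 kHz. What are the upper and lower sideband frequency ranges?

Upper sideband (USB) = fc + [fm_low, fm_high] = 30000 + [3, 8] = [30003, 30008] kHz
Lower sideband (LSB) = fc - [fm_high, fm_low] = 30000 - [8, 3] = [29992, 29997] kHz
Total occupied spectrum: 29992 kHz to 30008 kHz (plus carrier at 30000 kHz)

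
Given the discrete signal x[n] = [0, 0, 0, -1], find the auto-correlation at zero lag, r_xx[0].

The auto-correlation at zero lag r_xx[0] equals the signal energy.
r_xx[0] = sum of x[n]^2 = 0^2 + 0^2 + 0^2 + (-1)^2
= 0 + 0 + 0 + 1 = 1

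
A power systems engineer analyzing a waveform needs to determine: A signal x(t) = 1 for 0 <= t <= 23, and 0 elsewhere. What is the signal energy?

Energy = integral of |x(t)|^2 dt over the signal duration
= 1^2 * 23 = 1 * 23 = 23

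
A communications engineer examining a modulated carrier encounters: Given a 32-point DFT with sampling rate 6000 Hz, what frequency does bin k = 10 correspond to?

The frequency of DFT bin k is: f_k = k * f_s / N
f_10 = 10 * 6000 / 32 = 1875 Hz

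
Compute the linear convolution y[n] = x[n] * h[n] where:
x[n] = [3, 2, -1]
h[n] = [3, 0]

y[n] = sum_k x[k]*h[n-k]. Output length = len(x) + len(h) - 1 = 3 + 2 - 1 = 4.
y[0] = 3*3 = 9
y[1] = 2*3 + 3*0 = 6
y[2] = -1*3 + 2*0 = -3
y[3] = -1*0 = 0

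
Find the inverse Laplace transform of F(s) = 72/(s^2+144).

Standard pair: w/(s^2+w^2) <-> sin(wt)*u(t)
Recognize w^2 = 144, so w = 12; numerator 72 = 6*12.
f(t) = 6*sin(12t)*u(t)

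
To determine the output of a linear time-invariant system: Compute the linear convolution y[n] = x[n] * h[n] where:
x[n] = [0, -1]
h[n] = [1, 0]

y[n] = sum_k x[k]*h[n-k]. Output length = len(x) + len(h) - 1 = 2 + 2 - 1 = 3.
y[0] = 0*1 = 0
y[1] = -1*1 + 0*0 = -1
y[2] = -1*0 = 0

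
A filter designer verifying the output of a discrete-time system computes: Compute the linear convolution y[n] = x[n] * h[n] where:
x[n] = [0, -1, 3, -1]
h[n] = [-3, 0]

y[n] = sum_k x[k]*h[n-k]. Output length = len(x) + len(h) - 1 = 4 + 2 - 1 = 5.
y[0] = 0*-3 = 0
y[1] = -1*-3 + 0*0 = 3
y[2] = 3*-3 + -1*0 = -9
y[3] = -1*-3 + 3*0 = 3
y[4] = -1*0 = 0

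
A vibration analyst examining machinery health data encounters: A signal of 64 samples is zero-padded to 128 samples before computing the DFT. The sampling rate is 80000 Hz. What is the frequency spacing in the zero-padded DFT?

Original DFT: N = 64, resolution = f_s/N = 80000/64 = 1250 Hz
Zero-padded DFT: N = 128, resolution = f_s/N = 80000/128 = 625 Hz
Zero-padding interpolates the spectrum (finer frequency grid)
but does NOT improve the true spectral resolution (ability to resolve close frequencies).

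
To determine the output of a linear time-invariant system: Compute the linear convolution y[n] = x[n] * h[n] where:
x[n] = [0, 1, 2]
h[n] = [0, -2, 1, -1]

y[n] = sum_k x[k]*h[n-k]. Output length = len(x) + len(h) - 1 = 3 + 4 - 1 = 6.
y[0] = 0*0 = 0
y[1] = 1*0 + 0*-2 = 0
y[2] = 2*0 + 1*-2 + 0*1 = -2
y[3] = 2*-2 + 1*1 + 0*-1 = -3
y[4] = 2*1 + 1*-1 = 1
y[5] = 2*-1 = -2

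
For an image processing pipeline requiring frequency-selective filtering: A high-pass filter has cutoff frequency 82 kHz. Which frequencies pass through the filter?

A high-pass filter passes all frequencies above the cutoff frequency 82 kHz and attenuates lower frequencies.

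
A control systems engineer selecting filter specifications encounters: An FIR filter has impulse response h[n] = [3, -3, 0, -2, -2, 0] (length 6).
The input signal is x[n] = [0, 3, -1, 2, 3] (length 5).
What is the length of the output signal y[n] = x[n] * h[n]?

For linear convolution, the output length is:
len(y) = len(x) + len(h) - 1 = 5 + 6 - 1 = 10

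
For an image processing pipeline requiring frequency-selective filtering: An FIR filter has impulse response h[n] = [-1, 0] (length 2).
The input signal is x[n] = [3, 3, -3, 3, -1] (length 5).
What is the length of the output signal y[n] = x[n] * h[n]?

For linear convolution, the output length is:
len(y) = len(x) + len(h) - 1 = 5 + 2 - 1 = 6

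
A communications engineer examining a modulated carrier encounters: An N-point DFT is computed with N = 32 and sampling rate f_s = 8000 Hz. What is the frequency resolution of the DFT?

DFT frequency resolution = f_s / N
= 8000 / 32 = 250 Hz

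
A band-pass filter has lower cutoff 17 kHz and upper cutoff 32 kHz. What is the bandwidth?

Bandwidth = f_high - f_low
= 32 kHz - 17 kHz = 15 kHz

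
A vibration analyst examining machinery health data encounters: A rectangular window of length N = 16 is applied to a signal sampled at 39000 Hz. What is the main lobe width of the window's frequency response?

For a rectangular window of length N,
the main lobe width in frequency is 2*f_s/N.
= 2*39000/16 = 4875 Hz
This determines the minimum frequency separation for resolving two sinusoids.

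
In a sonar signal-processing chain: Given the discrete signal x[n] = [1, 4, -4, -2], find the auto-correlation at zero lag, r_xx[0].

The auto-correlation at zero lag r_xx[0] equals the signal energy.
r_xx[0] = sum of x[n]^2 = 1^2 + 4^2 + (-4)^2 + (-2)^2
= 1 + 16 + 16 + 4 = 37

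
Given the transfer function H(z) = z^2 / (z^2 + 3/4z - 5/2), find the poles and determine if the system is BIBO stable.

Poles are roots of the denominator: z^2 + 3/4z - 5/2 = 0.
Quadratic formula: z = [-(3/4) +/- sqrt((3/4)^2 - 4*(-5/2))] / 2
Discriminant = 9/16 + 10 = 169/16; sqrt = 13/4.
z = (-3/4 +/- 13/4) / 2 => z = 5/4 or z = -2.
|p1| = 5/4, |p2| = 2.
For BIBO stability, all poles must lie inside the unit circle (|p| < 1).
System is UNSTABLE since at least one |p| >= 1.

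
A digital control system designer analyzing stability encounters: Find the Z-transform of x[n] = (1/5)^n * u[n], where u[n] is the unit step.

The Z-transform of a^n * u[n] is z/(z-a) for |z| > |a|.
Here a = 1/5, so X(z) = z/(z - (1/5)) = 5z/(5z - 1)
ROC: |z| > 1/5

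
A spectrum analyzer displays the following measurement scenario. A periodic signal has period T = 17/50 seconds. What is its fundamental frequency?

The fundamental frequency is the reciprocal of the period.
f = 1/T = 1/(17/50) = 50/17 Hz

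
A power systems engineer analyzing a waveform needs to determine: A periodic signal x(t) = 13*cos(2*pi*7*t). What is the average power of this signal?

Average power of A*cos(wt) is A^2/2.
P = 13^2 / 2 = 169/2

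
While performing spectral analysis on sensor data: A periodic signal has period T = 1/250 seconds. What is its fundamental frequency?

The fundamental frequency is the reciprocal of the period.
f = 1/T = 1/(1/250) = 250 Hz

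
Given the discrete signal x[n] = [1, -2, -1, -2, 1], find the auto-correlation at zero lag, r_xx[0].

The auto-correlation at zero lag r_xx[0] equals the signal energy.
r_xx[0] = sum of x[n]^2 = 1^2 + (-2)^2 + (-1)^2 + (-2)^2 + 1^2
= 1 + 4 + 1 + 4 + 1 = 11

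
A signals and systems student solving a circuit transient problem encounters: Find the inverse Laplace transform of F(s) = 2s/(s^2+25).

Standard pair: s/(s^2+w^2) <-> cos(wt)*u(t)
With k=2, w=5: f(t) = 2*cos(5t)*u(t)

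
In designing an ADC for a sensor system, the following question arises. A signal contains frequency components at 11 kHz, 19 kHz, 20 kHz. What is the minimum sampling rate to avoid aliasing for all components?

The highest frequency component is f_max = 20 kHz.
Nyquist rate = 2 * f_max = 2 * 20 kHz = 40 kHz.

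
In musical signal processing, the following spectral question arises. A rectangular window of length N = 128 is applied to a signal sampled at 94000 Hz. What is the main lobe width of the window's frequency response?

For a rectangular window of length N,
the main lobe width in frequency is 2*f_s/N.
= 2*94000/128 = 5875/4 Hz
This determines the minimum frequency separation for resolving two sinusoids.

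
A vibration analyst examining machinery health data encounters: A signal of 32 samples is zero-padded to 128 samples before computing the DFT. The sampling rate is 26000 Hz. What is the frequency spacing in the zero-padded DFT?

Original DFT: N = 32, resolution = f_s/N = 26000/32 = 1625/2 Hz
Zero-padded DFT: N = 128, resolution = f_s/N = 26000/128 = 1625/8 Hz
Zero-padding interpolates the spectrum (finer frequency grid)
but does NOT improve the true spectral resolution (ability to resolve close frequencies).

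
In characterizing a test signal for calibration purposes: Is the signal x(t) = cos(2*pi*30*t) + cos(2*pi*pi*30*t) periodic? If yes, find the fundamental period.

f1 = 30 Hz, f2 = 30*pi Hz
Ratio f2/f1 = pi, which is irrational.
Since the frequency ratio is irrational, no common period exists.
The signal is not periodic.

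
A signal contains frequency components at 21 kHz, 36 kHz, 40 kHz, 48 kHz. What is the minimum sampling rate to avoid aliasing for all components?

The highest frequency component is f_max = 48 kHz.
Nyquist rate = 2 * f_max = 2 * 48 kHz = 96 kHz.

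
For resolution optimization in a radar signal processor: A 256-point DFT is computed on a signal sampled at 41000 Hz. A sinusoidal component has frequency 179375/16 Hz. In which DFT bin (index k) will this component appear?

DFT frequency resolution = f_s/N = 41000/256 = 5125/32 Hz
Bin index k = f_signal / resolution = 179375/16 / 5125/32 = 70
The signal frequency 179375/16 Hz falls in DFT bin k = 70.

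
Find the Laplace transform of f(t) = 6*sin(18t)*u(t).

Standard pair: sin(wt)*u(t) <-> w/(s^2+w^2)
With w = 18: L{6*sin(18t)*u(t)} = 108/(s^2+324)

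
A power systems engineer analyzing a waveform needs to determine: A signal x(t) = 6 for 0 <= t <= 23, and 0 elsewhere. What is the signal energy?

Energy = integral of |x(t)|^2 dt over the signal duration
= 6^2 * 23 = 36 * 23 = 828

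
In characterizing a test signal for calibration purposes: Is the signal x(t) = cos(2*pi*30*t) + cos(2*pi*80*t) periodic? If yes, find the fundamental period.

f1 = 30 Hz, f2 = 80 Hz
Period T1 = 1/30, T2 = 1/80
Ratio T1/T2 = 80/30, which is rational.
The signal is periodic with fundamental period T = 1/GCD(30,80) = 1/10 s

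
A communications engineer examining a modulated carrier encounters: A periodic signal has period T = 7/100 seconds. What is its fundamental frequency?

The fundamental frequency is the reciprocal of the period.
f = 1/T = 1/(7/100) = 100/7 Hz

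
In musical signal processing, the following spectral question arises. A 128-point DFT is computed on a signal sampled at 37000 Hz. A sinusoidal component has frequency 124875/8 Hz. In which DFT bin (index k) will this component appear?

DFT frequency resolution = f_s/N = 37000/128 = 4625/16 Hz
Bin index k = f_signal / resolution = 124875/8 / 4625/16 = 54
The signal frequency 124875/8 Hz falls in DFT bin k = 54.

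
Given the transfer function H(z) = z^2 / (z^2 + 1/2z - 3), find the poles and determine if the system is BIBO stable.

Poles are roots of the denominator: z^2 + 1/2z - 3 = 0.
Quadratic formula: z = [-(1/2) +/- sqrt((1/2)^2 - 4*(-3))] / 2
Discriminant = 1/4 + 12 = 49/4; sqrt = 7/2.
z = (-1/2 +/- 7/2) / 2 => z = 3/2 or z = -2.
|p1| = 2, |p2| = 3/2.
For BIBO stability, all poles must lie inside the unit circle (|p| < 1).
System is UNSTABLE since at least one |p| >= 1.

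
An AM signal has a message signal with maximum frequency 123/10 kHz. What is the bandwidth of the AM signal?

In AM (double-sideband), the bandwidth is twice the message frequency.
BW = 2 * f_m = 2 * 123/10 kHz = 123/5 kHz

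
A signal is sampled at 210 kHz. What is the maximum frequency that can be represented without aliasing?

The maximum frequency that can be represented without aliasing
is the Nyquist frequency: f_max = f_s / 2 = 210 kHz / 2 = 105 kHz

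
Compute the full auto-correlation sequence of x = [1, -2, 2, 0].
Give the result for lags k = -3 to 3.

r_xx[k] = sum_m x[m]*x[m+k], indexed from 0, for k = -3 to 3:
  r_xx[-3] = x[3]*x[0] = 0
  r_xx[-2] = x[2]*x[0] + x[3]*x[1] = 2
  r_xx[-1] = x[1]*x[0] + x[2]*x[1] + x[3]*x[2] = -6
  r_xx[0] = x[0]*x[0] + x[1]*x[1] + x[2]*x[2] + x[3]*x[3] = 9
  r_xx[1] = x[0]*x[1] + x[1]*x[2] + x[2]*x[3] = -6
  r_xx[2] = x[0]*x[2] + x[1]*x[3] = 2
  r_xx[3] = x[0]*x[3] = 0
r_xx = [0, 2, -6, 9, -6, 2, 0]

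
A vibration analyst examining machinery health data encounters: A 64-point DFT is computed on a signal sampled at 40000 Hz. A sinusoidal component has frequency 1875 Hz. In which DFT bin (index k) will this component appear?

DFT frequency resolution = f_s/N = 40000/64 = 625 Hz
Bin index k = f_signal / resolution = 1875 / 625 = 3
The signal frequency 1875 Hz falls in DFT bin k = 3.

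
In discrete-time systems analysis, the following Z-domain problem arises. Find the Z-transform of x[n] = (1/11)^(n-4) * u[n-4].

Time-shifting property: if X(z) = Z{x[n]}, then Z{x[n-d]} = z^(-d) * X(z)
X(z) = z/(z - 1/11) for x[n] = (1/11)^n * u[n]
Z{x[n-4]} = z^(-4) * z/(z - 1/11) = z^(-3)/(z - 1/11)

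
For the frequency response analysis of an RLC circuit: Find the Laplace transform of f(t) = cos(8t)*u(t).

Standard pair: cos(wt)*u(t) <-> s/(s^2+w^2)
With w = 8: L{cos(8t)*u(t)} = s/(s^2+64)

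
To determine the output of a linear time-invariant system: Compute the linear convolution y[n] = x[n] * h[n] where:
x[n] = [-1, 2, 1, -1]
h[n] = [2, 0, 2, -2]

y[n] = sum_k x[k]*h[n-k]. Output length = len(x) + len(h) - 1 = 4 + 4 - 1 = 7.
y[0] = -1*2 = -2
y[1] = 2*2 + -1*0 = 4
y[2] = 1*2 + 2*0 + -1*2 = 0
y[3] = -1*2 + 1*0 + 2*2 + -1*-2 = 4
y[4] = -1*0 + 1*2 + 2*-2 = -2
y[5] = -1*2 + 1*-2 = -4
y[6] = -1*-2 = 2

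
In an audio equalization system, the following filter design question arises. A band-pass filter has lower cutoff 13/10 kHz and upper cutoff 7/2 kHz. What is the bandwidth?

Bandwidth = f_high - f_low
= 7/2 kHz - 13/10 kHz = 11/5 kHz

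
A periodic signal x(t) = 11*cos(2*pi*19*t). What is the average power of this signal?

Average power of A*cos(wt) is A^2/2.
P = 11^2 / 2 = 121/2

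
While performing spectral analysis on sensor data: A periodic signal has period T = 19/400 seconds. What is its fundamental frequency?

The fundamental frequency is the reciprocal of the period.
f = 1/T = 1/(19/400) = 400/19 Hz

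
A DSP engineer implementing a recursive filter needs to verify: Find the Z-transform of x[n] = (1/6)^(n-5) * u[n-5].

Time-shifting property: if X(z) = Z{x[n]}, then Z{x[n-d]} = z^(-d) * X(z)
X(z) = z/(z - 1/6) for x[n] = (1/6)^n * u[n]
Z{x[n-5]} = z^(-5) * z/(z - 1/6) = z^(-4)/(z - 1/6)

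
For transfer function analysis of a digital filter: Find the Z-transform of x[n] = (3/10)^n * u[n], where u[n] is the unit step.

The Z-transform of a^n * u[n] is z/(z-a) for |z| > |a|.
Here a = 3/10, so X(z) = z/(z - (3/10)) = 10z/(10z - 3)
ROC: |z| > 3/10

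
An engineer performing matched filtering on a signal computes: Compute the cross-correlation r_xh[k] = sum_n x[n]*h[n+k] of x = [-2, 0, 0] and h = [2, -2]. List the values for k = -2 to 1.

Both sequences indexed from 0 and zero outside their support.
Lags with overlap: k = -2 to 1.
  r_xh[-2] = x[2]*h[0] = 0
  r_xh[-1] = x[1]*h[0] + x[2]*h[1] = 0
  r_xh[0] = x[0]*h[0] + x[1]*h[1] = -4
  r_xh[1] = x[0]*h[1] = 4
r_xh = [0, 0, -4, 4] (for k = -2, ..., 1)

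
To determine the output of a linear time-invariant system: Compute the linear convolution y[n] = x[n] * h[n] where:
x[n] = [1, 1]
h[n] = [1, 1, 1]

y[n] = sum_k x[k]*h[n-k]. Output length = len(x) + len(h) - 1 = 2 + 3 - 1 = 4.
y[0] = 1*1 = 1
y[1] = 1*1 + 1*1 = 2
y[2] = 1*1 + 1*1 = 2
y[3] = 1*1 = 1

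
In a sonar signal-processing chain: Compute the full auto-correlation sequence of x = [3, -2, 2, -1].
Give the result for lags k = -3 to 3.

r_xx[k] = sum_m x[m]*x[m+k], indexed from 0, for k = -3 to 3:
  r_xx[-3] = x[3]*x[0] = -3
  r_xx[-2] = x[2]*x[0] + x[3]*x[1] = 8
  r_xx[-1] = x[1]*x[0] + x[2]*x[1] + x[3]*x[2] = -12
  r_xx[0] = x[0]*x[0] + x[1]*x[1] + x[2]*x[2] + x[3]*x[3] = 18
  r_xx[1] = x[0]*x[1] + x[1]*x[2] + x[2]*x[3] = -12
  r_xx[2] = x[0]*x[2] + x[1]*x[3] = 8
  r_xx[3] = x[0]*x[3] = -3
r_xx = [-3, 8, -12, 18, -12, 8, -3]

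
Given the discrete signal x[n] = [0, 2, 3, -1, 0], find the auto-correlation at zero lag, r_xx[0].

The auto-correlation at zero lag r_xx[0] equals the signal energy.
r_xx[0] = sum of x[n]^2 = 0^2 + 2^2 + 3^2 + (-1)^2 + 0^2
= 0 + 4 + 9 + 1 + 0 = 14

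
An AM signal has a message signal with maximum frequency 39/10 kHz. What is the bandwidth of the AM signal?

In AM (double-sideband), the bandwidth is twice the message frequency.
BW = 2 * f_m = 2 * 39/10 kHz = 39/5 kHz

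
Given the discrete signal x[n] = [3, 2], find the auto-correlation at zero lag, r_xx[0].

The auto-correlation at zero lag r_xx[0] equals the signal energy.
r_xx[0] = sum of x[n]^2 = 3^2 + 2^2
= 9 + 4 = 13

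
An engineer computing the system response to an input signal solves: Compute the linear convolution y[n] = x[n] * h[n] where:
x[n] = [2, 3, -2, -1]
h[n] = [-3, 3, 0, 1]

y[n] = sum_k x[k]*h[n-k]. Output length = len(x) + len(h) - 1 = 4 + 4 - 1 = 7.
y[0] = 2*-3 = -6
y[1] = 3*-3 + 2*3 = -3
y[2] = -2*-3 + 3*3 + 2*0 = 15
y[3] = -1*-3 + -2*3 + 3*0 + 2*1 = -1
y[4] = -1*3 + -2*0 + 3*1 = 0
y[5] = -1*0 + -2*1 = -2
y[6] = -1*1 = -1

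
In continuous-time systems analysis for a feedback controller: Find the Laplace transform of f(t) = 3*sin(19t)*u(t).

Standard pair: sin(wt)*u(t) <-> w/(s^2+w^2)
With w = 19: L{3*sin(19t)*u(t)} = 57/(s^2+361)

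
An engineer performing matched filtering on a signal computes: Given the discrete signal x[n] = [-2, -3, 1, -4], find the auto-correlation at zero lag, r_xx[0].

The auto-correlation at zero lag r_xx[0] equals the signal energy.
r_xx[0] = sum of x[n]^2 = (-2)^2 + (-3)^2 + 1^2 + (-4)^2
= 4 + 9 + 1 + 16 = 30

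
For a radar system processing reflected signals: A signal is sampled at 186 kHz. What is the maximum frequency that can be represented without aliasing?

The maximum frequency that can be represented without aliasing
is the Nyquist frequency: f_max = f_s / 2 = 186 kHz / 2 = 93 kHz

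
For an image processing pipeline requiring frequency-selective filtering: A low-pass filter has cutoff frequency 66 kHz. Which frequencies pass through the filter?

A low-pass filter passes all frequencies below the cutoff frequency 66 kHz and attenuates higher frequencies.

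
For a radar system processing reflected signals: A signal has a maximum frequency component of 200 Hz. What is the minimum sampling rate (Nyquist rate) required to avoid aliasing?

By the Nyquist-Shannon sampling theorem,
the minimum sampling rate (Nyquist rate) must be at least 2 * f_max.
Nyquist rate = 2 * 200 Hz = 400 Hz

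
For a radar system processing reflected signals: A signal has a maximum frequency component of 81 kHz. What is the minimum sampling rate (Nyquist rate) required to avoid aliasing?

By the Nyquist-Shannon sampling theorem,
the minimum sampling rate (Nyquist rate) must be at least 2 * f_max.
Nyquist rate = 2 * 81 kHz = 162 kHz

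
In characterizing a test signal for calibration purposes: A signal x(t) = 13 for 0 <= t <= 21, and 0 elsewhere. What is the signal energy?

Energy = integral of |x(t)|^2 dt over the signal duration
= 13^2 * 21 = 169 * 21 = 3549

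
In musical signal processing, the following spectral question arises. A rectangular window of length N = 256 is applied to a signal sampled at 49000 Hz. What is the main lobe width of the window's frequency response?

For a rectangular window of length N,
the main lobe width in frequency is 2*f_s/N.
= 2*49000/256 = 6125/16 Hz
This determines the minimum frequency separation for resolving two sinusoids.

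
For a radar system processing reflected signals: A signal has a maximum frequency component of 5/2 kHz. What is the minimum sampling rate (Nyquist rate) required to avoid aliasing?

By the Nyquist-Shannon sampling theorem,
the minimum sampling rate (Nyquist rate) must be at least 2 * f_max.
Nyquist rate = 2 * 5/2 kHz = 5 kHz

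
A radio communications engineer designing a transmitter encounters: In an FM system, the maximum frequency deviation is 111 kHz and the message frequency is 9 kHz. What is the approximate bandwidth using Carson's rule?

Carson's rule: BW = 2*(delta_f + f_m)
= 2*(111 + 9) kHz = 240 kHz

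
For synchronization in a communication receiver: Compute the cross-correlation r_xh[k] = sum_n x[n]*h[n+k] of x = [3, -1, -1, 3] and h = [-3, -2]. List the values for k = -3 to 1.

Both sequences indexed from 0 and zero outside their support.
Lags with overlap: k = -3 to 1.
  r_xh[-3] = x[3]*h[0] = -9
  r_xh[-2] = x[2]*h[0] + x[3]*h[1] = -3
  r_xh[-1] = x[1]*h[0] + x[2]*h[1] = 5
  r_xh[0] = x[0]*h[0] + x[1]*h[1] = -7
  r_xh[1] = x[0]*h[1] = -6
r_xh = [-9, -3, 5, -7, -6] (for k = -3, ..., 1)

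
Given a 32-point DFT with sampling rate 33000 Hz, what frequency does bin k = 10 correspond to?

The frequency of DFT bin k is: f_k = k * f_s / N
f_10 = 10 * 33000 / 32 = 20625/2 Hz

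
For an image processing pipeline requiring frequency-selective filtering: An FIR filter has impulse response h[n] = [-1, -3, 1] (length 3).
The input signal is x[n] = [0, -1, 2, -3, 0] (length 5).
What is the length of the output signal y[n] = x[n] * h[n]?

For linear convolution, the output length is:
len(y) = len(x) + len(h) - 1 = 5 + 3 - 1 = 7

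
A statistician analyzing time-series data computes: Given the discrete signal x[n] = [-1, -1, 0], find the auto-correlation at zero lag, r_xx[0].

The auto-correlation at zero lag r_xx[0] equals the signal energy.
r_xx[0] = sum of x[n]^2 = (-1)^2 + (-1)^2 + 0^2
= 1 + 1 + 0 = 2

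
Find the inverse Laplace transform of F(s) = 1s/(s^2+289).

Standard pair: s/(s^2+w^2) <-> cos(wt)*u(t)
With k=1, w=17: f(t) = cos(17t)*u(t)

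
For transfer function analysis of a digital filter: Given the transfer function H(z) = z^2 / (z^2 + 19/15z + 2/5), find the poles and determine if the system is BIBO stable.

Poles are roots of the denominator: z^2 + 19/15z + 2/5 = 0.
Quadratic formula: z = [-(19/15) +/- sqrt((19/15)^2 - 4*(2/5))] / 2
Discriminant = 361/225 - 8/5 = 1/225; sqrt = 1/15.
z = (-19/15 +/- 1/15) / 2 => z = -3/5 or z = -2/3.
|p1| = 3/5, |p2| = 2/3.
For BIBO stability, all poles must lie inside the unit circle (|p| < 1).
System is STABLE since both |p| < 1.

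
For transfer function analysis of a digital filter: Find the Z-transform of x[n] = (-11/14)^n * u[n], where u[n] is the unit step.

The Z-transform of a^n * u[n] is z/(z-a) for |z| > |a|.
Here a = -11/14, so X(z) = z/(z - (-11/14)) = 14z/(14z + 11)
ROC: |z| > 11/14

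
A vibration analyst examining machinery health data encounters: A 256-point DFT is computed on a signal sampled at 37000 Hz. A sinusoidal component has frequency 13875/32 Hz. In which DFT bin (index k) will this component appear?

DFT frequency resolution = f_s/N = 37000/256 = 4625/32 Hz
Bin index k = f_signal / resolution = 13875/32 / 4625/32 = 3
The signal frequency 13875/32 Hz falls in DFT bin k = 3.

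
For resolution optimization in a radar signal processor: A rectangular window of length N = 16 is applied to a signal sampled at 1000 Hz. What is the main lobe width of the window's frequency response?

For a rectangular window of length N,
the main lobe width in frequency is 2*f_s/N.
= 2*1000/16 = 125 Hz
This determines the minimum frequency separation for resolving two sinusoids.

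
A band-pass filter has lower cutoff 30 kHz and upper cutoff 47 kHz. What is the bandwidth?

Bandwidth = f_high - f_low
= 47 kHz - 30 kHz = 17 kHz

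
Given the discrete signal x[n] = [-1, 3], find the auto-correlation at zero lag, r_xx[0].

The auto-correlation at zero lag r_xx[0] equals the signal energy.
r_xx[0] = sum of x[n]^2 = (-1)^2 + 3^2
= 1 + 9 = 10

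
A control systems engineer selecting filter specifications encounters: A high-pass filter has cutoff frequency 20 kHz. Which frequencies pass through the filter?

A high-pass filter passes all frequencies above the cutoff frequency 20 kHz and attenuates lower frequencies.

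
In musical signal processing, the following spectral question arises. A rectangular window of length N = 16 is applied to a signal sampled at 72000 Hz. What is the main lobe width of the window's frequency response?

For a rectangular window of length N,
the main lobe width in frequency is 2*f_s/N.
= 2*72000/16 = 9000 Hz
This determines the minimum frequency separation for resolving two sinusoids.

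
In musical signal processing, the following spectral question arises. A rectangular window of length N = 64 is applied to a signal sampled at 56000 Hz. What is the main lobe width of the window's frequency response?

For a rectangular window of length N,
the main lobe width in frequency is 2*f_s/N.
= 2*56000/64 = 1750 Hz
This determines the minimum frequency separation for resolving two sinusoids.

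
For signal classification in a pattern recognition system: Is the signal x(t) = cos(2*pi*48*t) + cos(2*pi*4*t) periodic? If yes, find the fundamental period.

f1 = 48 Hz, f2 = 4 Hz
Period T1 = 1/48, T2 = 1/4
Ratio T1/T2 = 4/48, which is rational.
The signal is periodic with fundamental period T = 1/GCD(48,4) = 1/4 s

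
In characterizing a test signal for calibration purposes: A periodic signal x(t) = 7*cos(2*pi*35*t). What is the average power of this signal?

Average power of A*cos(wt) is A^2/2.
P = 7^2 / 2 = 49/2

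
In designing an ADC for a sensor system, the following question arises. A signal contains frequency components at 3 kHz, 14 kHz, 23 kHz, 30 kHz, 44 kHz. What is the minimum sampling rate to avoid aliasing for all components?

The highest frequency component is f_max = 44 kHz.
Nyquist rate = 2 * f_max = 2 * 44 kHz = 88 kHz.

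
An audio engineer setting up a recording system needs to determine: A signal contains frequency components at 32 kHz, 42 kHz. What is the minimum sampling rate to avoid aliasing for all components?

The highest frequency component is f_max = 42 kHz.
Nyquist rate = 2 * f_max = 2 * 42 kHz = 84 kHz.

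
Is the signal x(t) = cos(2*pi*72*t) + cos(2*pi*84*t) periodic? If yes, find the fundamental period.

f1 = 72 Hz, f2 = 84 Hz
Period T1 = 1/72, T2 = 1/84
Ratio T1/T2 = 84/72, which is rational.
The signal is periodic with fundamental period T = 1/GCD(72,84) = 1/12 s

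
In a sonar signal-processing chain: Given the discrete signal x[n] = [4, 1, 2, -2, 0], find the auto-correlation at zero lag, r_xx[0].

The auto-correlation at zero lag r_xx[0] equals the signal energy.
r_xx[0] = sum of x[n]^2 = 4^2 + 1^2 + 2^2 + (-2)^2 + 0^2
= 16 + 1 + 4 + 4 + 0 = 25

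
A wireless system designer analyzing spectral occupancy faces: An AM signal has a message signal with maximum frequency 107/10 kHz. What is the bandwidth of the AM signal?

In AM (double-sideband), the bandwidth is twice the message frequency.
BW = 2 * f_m = 2 * 107/10 kHz = 107/5 kHz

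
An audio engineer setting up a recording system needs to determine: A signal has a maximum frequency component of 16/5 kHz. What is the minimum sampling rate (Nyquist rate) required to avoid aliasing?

By the Nyquist-Shannon sampling theorem,
the minimum sampling rate (Nyquist rate) must be at least 2 * f_max.
Nyquist rate = 2 * 16/5 kHz = 32/5 kHz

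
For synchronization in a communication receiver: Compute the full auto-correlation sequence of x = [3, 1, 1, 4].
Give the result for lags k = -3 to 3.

r_xx[k] = sum_m x[m]*x[m+k], indexed from 0, for k = -3 to 3:
  r_xx[-3] = x[3]*x[0] = 12
  r_xx[-2] = x[2]*x[0] + x[3]*x[1] = 7
  r_xx[-1] = x[1]*x[0] + x[2]*x[1] + x[3]*x[2] = 8
  r_xx[0] = x[0]*x[0] + x[1]*x[1] + x[2]*x[2] + x[3]*x[3] = 27
  r_xx[1] = x[0]*x[1] + x[1]*x[2] + x[2]*x[3] = 8
  r_xx[2] = x[0]*x[2] + x[1]*x[3] = 7
  r_xx[3] = x[0]*x[3] = 12
r_xx = [12, 7, 8, 27, 8, 7, 12]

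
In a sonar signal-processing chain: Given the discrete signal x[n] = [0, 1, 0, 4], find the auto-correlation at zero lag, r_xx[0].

The auto-correlation at zero lag r_xx[0] equals the signal energy.
r_xx[0] = sum of x[n]^2 = 0^2 + 1^2 + 0^2 + 4^2
= 0 + 1 + 0 + 16 = 17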